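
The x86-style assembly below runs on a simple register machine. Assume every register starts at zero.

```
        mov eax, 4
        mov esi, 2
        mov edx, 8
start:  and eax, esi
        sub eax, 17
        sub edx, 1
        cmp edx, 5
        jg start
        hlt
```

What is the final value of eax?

after mov eax, 4: eax=4
after mov esi, 2: esi=2
after mov edx, 8: edx=8
after and eax, esi: eax=4&2=0
after sub eax, 17: eax=0-17=-17
after sub edx, 1: edx=8-1=7
cmp edx, 5  (cmp 7,5)
jg start: taken
after and eax, esi: eax=(-17)&2=2
after sub eax, 17: eax=2-17=-15
after sub edx, 1: edx=7-1=6
cmp edx, 5  (cmp 6,5)
jg start: taken
after and eax, esi: eax=(-15)&2=0
after sub eax, 17: eax=0-17=-17
after sub edx, 1: edx=6-1=5
cmp edx, 5  (cmp 5,5)
jg start: not taken
halt.

-17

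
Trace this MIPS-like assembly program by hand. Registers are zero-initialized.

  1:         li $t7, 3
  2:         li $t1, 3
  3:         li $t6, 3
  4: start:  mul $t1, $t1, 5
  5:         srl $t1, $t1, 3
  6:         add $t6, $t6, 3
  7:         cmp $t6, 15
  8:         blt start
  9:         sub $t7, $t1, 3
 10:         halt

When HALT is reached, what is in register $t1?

0

li $t7, 3 → $t7=3
li $t1, 3 → $t1=3
li $t6, 3 → $t6=3
mul $t1, $t1, 5 → $t1=3*5=15
srl $t1, $t1, 3 → $t1=15>>3=1
add $t6, $t6, 3 → $t6=3+3=6
cmp $t6, 15  (cmp 6,15)
blt start: taken
mul $t1, $t1, 5 → $t1=1*5=5
srl $t1, $t1, 3 → $t1=5>>3=0
add $t6, $t6, 3 → $t6=6+3=9
cmp $t6, 15  (cmp 9,15)
blt start: taken
mul $t1, $t1, 5 → $t1=0*5=0
srl $t1, $t1, 3 → $t1=0>>3=0
add $t6, $t6, 3 → $t6=9+3=12
cmp $t6, 15  (cmp 12,15)
blt start: taken
mul $t1, $t1, 5 → $t1=0*5=0
srl $t1, $t1, 3 → $t1=0>>3=0
add $t6, $t6, 3 → $t6=12+3=15
cmp $t6, 15  (cmp 15,15)
blt start: not taken
sub $t7, $t1, 3 → $t7=0-3=-3
halt.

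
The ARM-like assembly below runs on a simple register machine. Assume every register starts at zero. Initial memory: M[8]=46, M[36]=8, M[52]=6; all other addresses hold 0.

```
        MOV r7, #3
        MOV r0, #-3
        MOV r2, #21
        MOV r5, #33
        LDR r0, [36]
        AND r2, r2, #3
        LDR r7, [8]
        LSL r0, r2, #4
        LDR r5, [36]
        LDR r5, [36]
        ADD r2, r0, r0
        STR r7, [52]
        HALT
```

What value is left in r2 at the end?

32

MOV r7, #3 → r7=3
MOV r0, #-3 → r0=-3
MOV r2, #21 → r2=21
MOV r5, #33 → r5=33
LDR r0, [36] → r0=M[36]=8
AND r2, r2, #3 → r2=21&3=1
LDR r7, [8] → r7=M[8]=46
LSL r0, r2, #4 → r0=1<<4=16
LDR r5, [36] → r5=M[36]=8
LDR r5, [36] → r5=M[36]=8
ADD r2, r0, r0 → r2=16+16=32
STR r7, [52] → M[52]=46
halt.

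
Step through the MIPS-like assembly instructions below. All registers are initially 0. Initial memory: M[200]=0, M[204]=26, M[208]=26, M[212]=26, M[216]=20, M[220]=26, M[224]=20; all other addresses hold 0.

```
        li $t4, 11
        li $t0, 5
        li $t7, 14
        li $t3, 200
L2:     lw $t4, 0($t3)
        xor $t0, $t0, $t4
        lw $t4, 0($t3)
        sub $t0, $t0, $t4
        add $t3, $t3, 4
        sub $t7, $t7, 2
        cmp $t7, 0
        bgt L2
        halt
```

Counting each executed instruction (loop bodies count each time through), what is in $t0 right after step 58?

after li $t4, 11: $t4=11
after li $t0, 5: $t0=5
after li $t7, 14: $t7=14
after li $t3, 200: $t3=200
after lw $t4, 0($t3): $t4=M[200]=0
after xor $t0, $t0, $t4: $t0=5^0=5
after lw $t4, 0($t3): $t4=M[200]=0
after sub $t0, $t0, $t4: $t0=5-0=5
after add $t3, $t3, 4: $t3=200+4=204
after sub $t7, $t7, 2: $t7=14-2=12
cmp $t7, 0  (cmp 12,0)
bgt L2: taken
after lw $t4, 0($t3): $t4=M[204]=26
after xor $t0, $t0, $t4: $t0=5^26=31
after lw $t4, 0($t3): $t4=M[204]=26
after sub $t0, $t0, $t4: $t0=31-26=5
after add $t3, $t3, 4: $t3=204+4=208
after sub $t7, $t7, 2: $t7=12-2=10
cmp $t7, 0  (cmp 10,0)
bgt L2: taken
after lw $t4, 0($t3): $t4=M[208]=26
after xor $t0, $t0, $t4: $t0=5^26=31
after lw $t4, 0($t3): $t4=M[208]=26
after sub $t0, $t0, $t4: $t0=31-26=5
after add $t3, $t3, 4: $t3=208+4=212
after sub $t7, $t7, 2: $t7=10-2=8
cmp $t7, 0  (cmp 8,0)
bgt L2: taken
after lw $t4, 0($t3): $t4=M[212]=26
after xor $t0, $t0, $t4: $t0=5^26=31
after lw $t4, 0($t3): $t4=M[212]=26
after sub $t0, $t0, $t4: $t0=31-26=5
after add $t3, $t3, 4: $t3=212+4=216
after sub $t7, $t7, 2: $t7=8-2=6
cmp $t7, 0  (cmp 6,0)
bgt L2: taken
after lw $t4, 0($t3): $t4=M[216]=20
after xor $t0, $t0, $t4: $t0=5^20=17
after lw $t4, 0($t3): $t4=M[216]=20
after sub $t0, $t0, $t4: $t0=17-20=-3
after add $t3, $t3, 4: $t3=216+4=220
after sub $t7, $t7, 2: $t7=6-2=4
cmp $t7, 0  (cmp 4,0)
bgt L2: taken
after lw $t4, 0($t3): $t4=M[220]=26
after xor $t0, $t0, $t4: $t0=(-3)^26=-25
after lw $t4, 0($t3): $t4=M[220]=26
after sub $t0, $t0, $t4: $t0=(-25)-26=-51
after add $t3, $t3, 4: $t3=220+4=224
after sub $t7, $t7, 2: $t7=4-2=2
cmp $t7, 0  (cmp 2,0)
bgt L2: taken
after lw $t4, 0($t3): $t4=M[224]=20
after xor $t0, $t0, $t4: $t0=(-51)^20=-39
after lw $t4, 0($t3): $t4=M[224]=20
after sub $t0, $t0, $t4: $t0=(-39)-20=-59
after add $t3, $t3, 4: $t3=224+4=228
after sub $t7, $t7, 2: $t7=2-2=0
After step 58: $t0 = -59.

-59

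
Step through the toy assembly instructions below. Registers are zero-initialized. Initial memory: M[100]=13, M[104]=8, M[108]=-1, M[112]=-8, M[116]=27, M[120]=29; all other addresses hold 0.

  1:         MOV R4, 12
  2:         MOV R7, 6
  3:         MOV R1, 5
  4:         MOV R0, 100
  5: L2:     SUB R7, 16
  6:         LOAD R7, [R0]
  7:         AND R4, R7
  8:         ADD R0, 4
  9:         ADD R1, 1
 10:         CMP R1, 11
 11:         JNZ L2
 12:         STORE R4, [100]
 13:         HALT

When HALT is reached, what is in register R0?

124

MOV R4, 12 → R4=12
MOV R7, 6 → R7=6
MOV R1, 5 → R1=5
MOV R0, 100 → R0=100
SUB R7, 16 → R7=6-16=-10
LOAD R7, [R0] → R7=M[100]=13
AND R4, R7 → R4=12&13=12
ADD R0, 4 → R0=100+4=104
ADD R1, 1 → R1=5+1=6
CMP R1, 11  (cmp 6,11)
JNZ L2: taken
SUB R7, 16 → R7=13-16=-3
LOAD R7, [R0] → R7=M[104]=8
AND R4, R7 → R4=12&8=8
ADD R0, 4 → R0=104+4=108
ADD R1, 1 → R1=6+1=7
CMP R1, 11  (cmp 7,11)
JNZ L2: taken
SUB R7, 16 → R7=8-16=-8
LOAD R7, [R0] → R7=M[108]=-1
AND R4, R7 → R4=8&(-1)=8
ADD R0, 4 → R0=108+4=112
ADD R1, 1 → R1=7+1=8
CMP R1, 11  (cmp 8,11)
JNZ L2: taken
SUB R7, 16 → R7=(-1)-16=-17
LOAD R7, [R0] → R7=M[112]=-8
AND R4, R7 → R4=8&(-8)=8
ADD R0, 4 → R0=112+4=116
ADD R1, 1 → R1=8+1=9
CMP R1, 11  (cmp 9,11)
JNZ L2: taken
SUB R7, 16 → R7=(-8)-16=-24
LOAD R7, [R0] → R7=M[116]=27
AND R4, R7 → R4=8&27=8
ADD R0, 4 → R0=116+4=120
ADD R1, 1 → R1=9+1=10
CMP R1, 11  (cmp 10,11)
JNZ L2: taken
SUB R7, 16 → R7=27-16=11
LOAD R7, [R0] → R7=M[120]=29
AND R4, R7 → R4=8&29=8
ADD R0, 4 → R0=120+4=124
ADD R1, 1 → R1=10+1=11
CMP R1, 11  (cmp 11,11)
JNZ L2: not taken
STORE R4, [100] → M[100]=8
halt.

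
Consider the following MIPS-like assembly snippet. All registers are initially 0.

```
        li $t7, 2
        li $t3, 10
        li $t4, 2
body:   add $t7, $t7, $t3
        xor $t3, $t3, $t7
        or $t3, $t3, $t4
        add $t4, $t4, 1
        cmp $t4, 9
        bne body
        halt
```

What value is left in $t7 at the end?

$t7=2
$t3=10
$t4=2
$t7=2+10=12
$t3=10^12=6
$t3=6|2=6
$t4=2+1=3
cmp $t4, 9  (cmp 3,9)
bne body: taken
$t7=12+6=18
$t3=6^18=20
$t3=20|3=23
$t4=3+1=4
cmp $t4, 9  (cmp 4,9)
bne body: taken
$t7=18+23=41
$t3=23^41=62
$t3=62|4=62
$t4=4+1=5
cmp $t4, 9  (cmp 5,9)
bne body: taken
$t7=41+62=103
$t3=62^103=89
$t3=89|5=93
$t4=5+1=6
cmp $t4, 9  (cmp 6,9)
bne body: taken
$t7=103+93=196
$t3=93^196=153
$t3=153|6=159
$t4=6+1=7
cmp $t4, 9  (cmp 7,9)
bne body: taken
$t7=196+159=355
$t3=159^355=508
$t3=508|7=511
$t4=7+1=8
cmp $t4, 9  (cmp 8,9)
bne body: taken
$t7=355+511=866
$t3=511^866=669
$t3=669|8=669
$t4=8+1=9
cmp $t4, 9  (cmp 9,9)
bne body: not taken
halt.

866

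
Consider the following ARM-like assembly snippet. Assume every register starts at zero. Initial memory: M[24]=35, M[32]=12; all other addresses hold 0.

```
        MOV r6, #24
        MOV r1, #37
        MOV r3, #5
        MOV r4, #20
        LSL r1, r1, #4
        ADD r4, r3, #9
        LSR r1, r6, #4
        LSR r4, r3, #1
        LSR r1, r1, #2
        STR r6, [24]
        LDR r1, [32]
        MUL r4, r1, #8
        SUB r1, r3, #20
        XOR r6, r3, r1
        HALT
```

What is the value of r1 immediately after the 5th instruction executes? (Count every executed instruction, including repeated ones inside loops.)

592

MOV r6, #24 → r6=24
MOV r1, #37 → r1=37
MOV r3, #5 → r3=5
MOV r4, #20 → r4=20
LSL r1, r1, #4 → r1=37<<4=592
After step 5: r1 = 592.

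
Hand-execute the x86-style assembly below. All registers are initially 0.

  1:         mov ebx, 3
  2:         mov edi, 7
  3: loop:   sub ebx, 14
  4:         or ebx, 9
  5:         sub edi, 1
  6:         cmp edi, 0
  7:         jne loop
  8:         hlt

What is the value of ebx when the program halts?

-71

mov ebx, 3 → ebx=3
mov edi, 7 → edi=7
sub ebx, 14 → ebx=3-14=-11
or ebx, 9 → ebx=(-11)|9=-3
sub edi, 1 → edi=7-1=6
cmp edi, 0  (cmp 6,0)
jne loop: taken
sub ebx, 14 → ebx=(-3)-14=-17
or ebx, 9 → ebx=(-17)|9=-17
sub edi, 1 → edi=6-1=5
cmp edi, 0  (cmp 5,0)
jne loop: taken
sub ebx, 14 → ebx=(-17)-14=-31
or ebx, 9 → ebx=(-31)|9=-23
sub edi, 1 → edi=5-1=4
cmp edi, 0  (cmp 4,0)
jne loop: taken
sub ebx, 14 → ebx=(-23)-14=-37
or ebx, 9 → ebx=(-37)|9=-37
sub edi, 1 → edi=4-1=3
cmp edi, 0  (cmp 3,0)
jne loop: taken
sub ebx, 14 → ebx=(-37)-14=-51
or ebx, 9 → ebx=(-51)|9=-51
sub edi, 1 → edi=3-1=2
cmp edi, 0  (cmp 2,0)
jne loop: taken
sub ebx, 14 → ebx=(-51)-14=-65
or ebx, 9 → ebx=(-65)|9=-65
sub edi, 1 → edi=2-1=1
cmp edi, 0  (cmp 1,0)
jne loop: taken
sub ebx, 14 → ebx=(-65)-14=-79
or ebx, 9 → ebx=(-79)|9=-71
sub edi, 1 → edi=1-1=0
cmp edi, 0  (cmp 0,0)
jne loop: not taken
halt.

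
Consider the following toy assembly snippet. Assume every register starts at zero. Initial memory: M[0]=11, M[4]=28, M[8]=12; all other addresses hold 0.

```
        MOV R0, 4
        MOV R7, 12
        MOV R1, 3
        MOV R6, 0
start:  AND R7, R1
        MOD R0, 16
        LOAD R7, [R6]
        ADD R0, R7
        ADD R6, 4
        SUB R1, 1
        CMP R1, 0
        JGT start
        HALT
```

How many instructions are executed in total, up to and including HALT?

MOV R0, 4 → R0=4
MOV R7, 12 → R7=12
MOV R1, 3 → R1=3
MOV R6, 0 → R6=0
AND R7, R1 → R7=12&3=0
MOD R0, 16 → R0=4%16=4
LOAD R7, [R6] → R7=M[0]=11
ADD R0, R7 → R0=4+11=15
ADD R6, 4 → R6=0+4=4
SUB R1, 1 → R1=3-1=2
CMP R1, 0  (cmp 2,0)
JGT start: taken
AND R7, R1 → R7=11&2=2
MOD R0, 16 → R0=15%16=15
LOAD R7, [R6] → R7=M[4]=28
ADD R0, R7 → R0=15+28=43
ADD R6, 4 → R6=4+4=8
SUB R1, 1 → R1=2-1=1
CMP R1, 0  (cmp 1,0)
JGT start: taken
AND R7, R1 → R7=28&1=0
MOD R0, 16 → R0=43%16=11
LOAD R7, [R6] → R7=M[8]=12
ADD R0, R7 → R0=11+12=23
ADD R6, 4 → R6=8+4=12
SUB R1, 1 → R1=1-1=0
CMP R1, 0  (cmp 0,0)
JGT start: not taken
halt.
Total executed instructions: 29.

29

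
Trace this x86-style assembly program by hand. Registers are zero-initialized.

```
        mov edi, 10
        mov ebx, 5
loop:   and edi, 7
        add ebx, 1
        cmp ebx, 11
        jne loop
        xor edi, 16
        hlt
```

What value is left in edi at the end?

18

edi=10
ebx=5
edi=10&7=2
ebx=5+1=6
cmp ebx, 11  (cmp 6,11)
jne loop: taken
edi=2&7=2
ebx=6+1=7
cmp ebx, 11  (cmp 7,11)
jne loop: taken
edi=2&7=2
ebx=7+1=8
cmp ebx, 11  (cmp 8,11)
jne loop: taken
edi=2&7=2
ebx=8+1=9
cmp ebx, 11  (cmp 9,11)
jne loop: taken
edi=2&7=2
ebx=9+1=10
cmp ebx, 11  (cmp 10,11)
jne loop: taken
edi=2&7=2
ebx=10+1=11
cmp ebx, 11  (cmp 11,11)
jne loop: not taken
edi=2^16=18
halt.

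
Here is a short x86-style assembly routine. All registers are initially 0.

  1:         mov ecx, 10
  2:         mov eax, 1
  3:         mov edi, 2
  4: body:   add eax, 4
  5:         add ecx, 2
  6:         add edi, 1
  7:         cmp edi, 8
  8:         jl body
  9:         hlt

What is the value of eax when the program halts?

25

ecx=10
eax=1
edi=2
eax=1+4=5
ecx=10+2=12
edi=2+1=3
cmp edi, 8  (cmp 3,8)
jl body: taken
eax=5+4=9
ecx=12+2=14
edi=3+1=4
cmp edi, 8  (cmp 4,8)
jl body: taken
eax=9+4=13
ecx=14+2=16
edi=4+1=5
cmp edi, 8  (cmp 5,8)
jl body: taken
eax=13+4=17
ecx=16+2=18
edi=5+1=6
cmp edi, 8  (cmp 6,8)
jl body: taken
eax=17+4=21
ecx=18+2=20
edi=6+1=7
cmp edi, 8  (cmp 7,8)
jl body: taken
eax=21+4=25
ecx=20+2=22
edi=7+1=8
cmp edi, 8  (cmp 8,8)
jl body: not taken
halt.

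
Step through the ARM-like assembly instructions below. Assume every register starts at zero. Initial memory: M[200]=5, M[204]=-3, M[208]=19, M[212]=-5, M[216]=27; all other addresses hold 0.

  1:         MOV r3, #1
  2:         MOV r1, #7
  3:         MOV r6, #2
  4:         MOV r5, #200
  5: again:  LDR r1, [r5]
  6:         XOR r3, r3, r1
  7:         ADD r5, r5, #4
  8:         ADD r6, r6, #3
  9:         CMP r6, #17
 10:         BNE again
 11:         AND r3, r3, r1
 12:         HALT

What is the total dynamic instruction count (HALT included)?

36

after MOV r3, #1: r3=1
after MOV r1, #7: r1=7
after MOV r6, #2: r6=2
after MOV r5, #200: r5=200
after LDR r1, [r5]: r1=M[200]=5
after XOR r3, r3, r1: r3=1^5=4
after ADD r5, r5, #4: r5=200+4=204
after ADD r6, r6, #3: r6=2+3=5
CMP r6, #17  (cmp 5,17)
BNE again: taken
after LDR r1, [r5]: r1=M[204]=-3
after XOR r3, r3, r1: r3=4^(-3)=-7
after ADD r5, r5, #4: r5=204+4=208
after ADD r6, r6, #3: r6=5+3=8
CMP r6, #17  (cmp 8,17)
BNE again: taken
after LDR r1, [r5]: r1=M[208]=19
after XOR r3, r3, r1: r3=(-7)^19=-22
after ADD r5, r5, #4: r5=208+4=212
after ADD r6, r6, #3: r6=8+3=11
CMP r6, #17  (cmp 11,17)
BNE again: taken
after LDR r1, [r5]: r1=M[212]=-5
after XOR r3, r3, r1: r3=(-22)^(-5)=17
after ADD r5, r5, #4: r5=212+4=216
after ADD r6, r6, #3: r6=11+3=14
CMP r6, #17  (cmp 14,17)
BNE again: taken
after LDR r1, [r5]: r1=M[216]=27
after XOR r3, r3, r1: r3=17^27=10
after ADD r5, r5, #4: r5=216+4=220
after ADD r6, r6, #3: r6=14+3=17
CMP r6, #17  (cmp 17,17)
BNE again: not taken
after AND r3, r3, r1: r3=10&27=10
halt.
Total executed instructions: 36.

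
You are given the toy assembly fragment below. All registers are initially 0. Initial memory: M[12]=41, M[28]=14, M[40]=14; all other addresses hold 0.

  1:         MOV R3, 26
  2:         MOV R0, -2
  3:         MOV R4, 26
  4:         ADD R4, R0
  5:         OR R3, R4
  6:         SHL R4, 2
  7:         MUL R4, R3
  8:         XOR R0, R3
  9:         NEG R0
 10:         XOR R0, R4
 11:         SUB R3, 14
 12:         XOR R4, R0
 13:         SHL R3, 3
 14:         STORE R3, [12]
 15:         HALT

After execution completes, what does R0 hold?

R3=26
R0=-2
R4=26
R4=26+(-2)=24
R3=26|24=26
R4=24<<2=96
R4=96*26=2496
R0=(-2)^26=-28
R0=-(-28)=28
R0=28^2496=2524
R3=26-14=12
R4=2496^2524=28
R3=12<<3=96
STORE R3, [12] → M[12]=96
halt.

2524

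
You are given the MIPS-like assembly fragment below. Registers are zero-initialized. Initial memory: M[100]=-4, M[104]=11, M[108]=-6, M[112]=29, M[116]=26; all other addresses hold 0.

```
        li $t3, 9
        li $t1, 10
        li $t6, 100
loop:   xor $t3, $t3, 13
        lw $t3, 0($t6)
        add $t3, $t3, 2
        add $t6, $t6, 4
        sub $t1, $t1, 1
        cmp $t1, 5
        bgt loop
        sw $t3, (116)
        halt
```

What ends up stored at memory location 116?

28

after li $t3, 9: $t3=9
after li $t1, 10: $t1=10
after li $t6, 100: $t6=100
after xor $t3, $t3, 13: $t3=9^13=4
after lw $t3, 0($t6): $t3=M[100]=-4
after add $t3, $t3, 2: $t3=(-4)+2=-2
after add $t6, $t6, 4: $t6=100+4=104
after sub $t1, $t1, 1: $t1=10-1=9
cmp $t1, 5  (cmp 9,5)
bgt loop: taken
after xor $t3, $t3, 13: $t3=(-2)^13=-13
after lw $t3, 0($t6): $t3=M[104]=11
after add $t3, $t3, 2: $t3=11+2=13
after add $t6, $t6, 4: $t6=104+4=108
after sub $t1, $t1, 1: $t1=9-1=8
cmp $t1, 5  (cmp 8,5)
bgt loop: taken
after xor $t3, $t3, 13: $t3=13^13=0
after lw $t3, 0($t6): $t3=M[108]=-6
after add $t3, $t3, 2: $t3=(-6)+2=-4
after add $t6, $t6, 4: $t6=108+4=112
after sub $t1, $t1, 1: $t1=8-1=7
cmp $t1, 5  (cmp 7,5)
bgt loop: taken
after xor $t3, $t3, 13: $t3=(-4)^13=-15
after lw $t3, 0($t6): $t3=M[112]=29
after add $t3, $t3, 2: $t3=29+2=31
after add $t6, $t6, 4: $t6=112+4=116
after sub $t1, $t1, 1: $t1=7-1=6
cmp $t1, 5  (cmp 6,5)
bgt loop: taken
after xor $t3, $t3, 13: $t3=31^13=18
after lw $t3, 0($t6): $t3=M[116]=26
after add $t3, $t3, 2: $t3=26+2=28
after add $t6, $t6, 4: $t6=116+4=120
after sub $t1, $t1, 1: $t1=6-1=5
cmp $t1, 5  (cmp 5,5)
bgt loop: not taken
sw $t3, (116) → M[116]=28
halt.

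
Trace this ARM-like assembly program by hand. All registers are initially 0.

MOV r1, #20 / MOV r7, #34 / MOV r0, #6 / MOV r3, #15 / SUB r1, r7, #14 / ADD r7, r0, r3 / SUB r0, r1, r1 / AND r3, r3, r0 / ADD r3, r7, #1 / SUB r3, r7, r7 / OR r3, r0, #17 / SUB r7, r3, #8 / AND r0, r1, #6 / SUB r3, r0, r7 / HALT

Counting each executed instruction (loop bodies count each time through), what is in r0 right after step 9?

0

r1=20
r7=34
r0=6
r3=15
r1=34-14=20
r7=6+15=21
r0=20-20=0
r3=15&0=0
r3=21+1=22
After step 9: r0 = 0.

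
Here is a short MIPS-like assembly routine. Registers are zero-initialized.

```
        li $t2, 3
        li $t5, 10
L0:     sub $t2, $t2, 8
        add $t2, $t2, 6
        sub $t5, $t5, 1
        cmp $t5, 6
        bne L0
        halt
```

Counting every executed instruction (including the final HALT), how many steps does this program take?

$t2=3
$t5=10
$t2=3-8=-5
$t2=(-5)+6=1
$t5=10-1=9
cmp $t5, 6  (cmp 9,6)
bne L0: taken
$t2=1-8=-7
$t2=(-7)+6=-1
$t5=9-1=8
cmp $t5, 6  (cmp 8,6)
bne L0: taken
$t2=(-1)-8=-9
$t2=(-9)+6=-3
$t5=8-1=7
cmp $t5, 6  (cmp 7,6)
bne L0: taken
$t2=(-3)-8=-11
$t2=(-11)+6=-5
$t5=7-1=6
cmp $t5, 6  (cmp 6,6)
bne L0: not taken
halt.
Total executed instructions: 23.

23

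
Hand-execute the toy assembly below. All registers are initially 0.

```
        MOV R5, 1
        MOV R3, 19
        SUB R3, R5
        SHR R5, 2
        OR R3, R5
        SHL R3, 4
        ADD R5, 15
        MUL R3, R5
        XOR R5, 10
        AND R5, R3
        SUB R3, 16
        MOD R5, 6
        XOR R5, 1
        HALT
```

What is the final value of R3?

MOV R5, 1 → R5=1
MOV R3, 19 → R3=19
SUB R3, R5 → R3=19-1=18
SHR R5, 2 → R5=1>>2=0
OR R3, R5 → R3=18|0=18
SHL R3, 4 → R3=18<<4=288
ADD R5, 15 → R5=0+15=15
MUL R3, R5 → R3=288*15=4320
XOR R5, 10 → R5=15^10=5
AND R5, R3 → R5=5&4320=0
SUB R3, 16 → R3=4320-16=4304
MOD R5, 6 → R5=0%6=0
XOR R5, 1 → R5=0^1=1
halt.

4304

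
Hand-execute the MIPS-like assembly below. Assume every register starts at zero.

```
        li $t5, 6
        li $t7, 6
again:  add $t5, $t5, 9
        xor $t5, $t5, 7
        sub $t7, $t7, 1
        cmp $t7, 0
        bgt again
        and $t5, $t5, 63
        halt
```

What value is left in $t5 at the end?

54

$t5=6
$t7=6
$t5=6+9=15
$t5=15^7=8
$t7=6-1=5
cmp $t7, 0  (cmp 5,0)
bgt again: taken
$t5=8+9=17
$t5=17^7=22
$t7=5-1=4
cmp $t7, 0  (cmp 4,0)
bgt again: taken
$t5=22+9=31
$t5=31^7=24
$t7=4-1=3
cmp $t7, 0  (cmp 3,0)
bgt again: taken
$t5=24+9=33
$t5=33^7=38
$t7=3-1=2
cmp $t7, 0  (cmp 2,0)
bgt again: taken
$t5=38+9=47
$t5=47^7=40
$t7=2-1=1
cmp $t7, 0  (cmp 1,0)
bgt again: taken
$t5=40+9=49
$t5=49^7=54
$t7=1-1=0
cmp $t7, 0  (cmp 0,0)
bgt again: not taken
$t5=54&63=54
halt.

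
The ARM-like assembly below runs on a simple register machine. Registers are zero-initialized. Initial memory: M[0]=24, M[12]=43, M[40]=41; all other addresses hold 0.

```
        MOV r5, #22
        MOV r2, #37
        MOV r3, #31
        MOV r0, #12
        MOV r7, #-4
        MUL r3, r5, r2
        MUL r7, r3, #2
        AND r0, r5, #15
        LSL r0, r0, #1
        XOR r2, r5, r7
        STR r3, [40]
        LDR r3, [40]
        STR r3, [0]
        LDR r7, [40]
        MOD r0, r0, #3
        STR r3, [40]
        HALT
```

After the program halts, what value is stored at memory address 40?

r5=22
r2=37
r3=31
r0=12
r7=-4
r3=22*37=814
r7=814*2=1628
r0=22&15=6
r0=6<<1=12
r2=22^1628=1610
STR r3, [40] → M[40]=814
r3=M[40]=814
STR r3, [0] → M[0]=814
r7=M[40]=814
r0=12%3=0
STR r3, [40] → M[40]=814
halt.

814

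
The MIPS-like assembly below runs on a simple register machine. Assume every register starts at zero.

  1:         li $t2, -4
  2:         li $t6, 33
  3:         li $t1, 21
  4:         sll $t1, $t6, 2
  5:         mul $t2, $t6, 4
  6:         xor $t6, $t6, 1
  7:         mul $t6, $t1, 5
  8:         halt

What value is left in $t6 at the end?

660

li $t2, -4 → $t2=-4
li $t6, 33 → $t6=33
li $t1, 21 → $t1=21
sll $t1, $t6, 2 → $t1=33<<2=132
mul $t2, $t6, 4 → $t2=33*4=132
xor $t6, $t6, 1 → $t6=33^1=32
mul $t6, $t1, 5 → $t6=132*5=660
halt.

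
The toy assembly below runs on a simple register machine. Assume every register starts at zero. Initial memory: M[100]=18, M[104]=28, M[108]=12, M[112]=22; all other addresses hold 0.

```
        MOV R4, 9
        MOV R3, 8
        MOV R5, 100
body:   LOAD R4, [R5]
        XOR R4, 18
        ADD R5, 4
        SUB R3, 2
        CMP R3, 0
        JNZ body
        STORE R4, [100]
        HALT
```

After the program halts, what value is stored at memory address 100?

MOV R4, 9 → R4=9
MOV R3, 8 → R3=8
MOV R5, 100 → R5=100
LOAD R4, [R5] → R4=M[100]=18
XOR R4, 18 → R4=18^18=0
ADD R5, 4 → R5=100+4=104
SUB R3, 2 → R3=8-2=6
CMP R3, 0  (cmp 6,0)
JNZ body: taken
LOAD R4, [R5] → R4=M[104]=28
XOR R4, 18 → R4=28^18=14
ADD R5, 4 → R5=104+4=108
SUB R3, 2 → R3=6-2=4
CMP R3, 0  (cmp 4,0)
JNZ body: taken
LOAD R4, [R5] → R4=M[108]=12
XOR R4, 18 → R4=12^18=30
ADD R5, 4 → R5=108+4=112
SUB R3, 2 → R3=4-2=2
CMP R3, 0  (cmp 2,0)
JNZ body: taken
LOAD R4, [R5] → R4=M[112]=22
XOR R4, 18 → R4=22^18=4
ADD R5, 4 → R5=112+4=116
SUB R3, 2 → R3=2-2=0
CMP R3, 0  (cmp 0,0)
JNZ body: not taken
STORE R4, [100] → M[100]=4
halt.

4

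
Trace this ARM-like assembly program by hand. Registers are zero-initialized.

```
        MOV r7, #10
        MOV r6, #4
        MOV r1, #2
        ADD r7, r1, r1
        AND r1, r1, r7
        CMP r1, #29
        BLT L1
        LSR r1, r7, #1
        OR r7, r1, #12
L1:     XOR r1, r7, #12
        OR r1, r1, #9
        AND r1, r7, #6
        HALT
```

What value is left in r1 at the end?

MOV r7, #10 → r7=10
MOV r6, #4 → r6=4
MOV r1, #2 → r1=2
ADD r7, r1, r1 → r7=2+2=4
AND r1, r1, r7 → r1=2&4=0
CMP r1, #29  (cmp 0,29)
BLT L1: taken
XOR r1, r7, #12 → r1=4^12=8
OR r1, r1, #9 → r1=8|9=9
AND r1, r7, #6 → r1=4&6=4
halt.

4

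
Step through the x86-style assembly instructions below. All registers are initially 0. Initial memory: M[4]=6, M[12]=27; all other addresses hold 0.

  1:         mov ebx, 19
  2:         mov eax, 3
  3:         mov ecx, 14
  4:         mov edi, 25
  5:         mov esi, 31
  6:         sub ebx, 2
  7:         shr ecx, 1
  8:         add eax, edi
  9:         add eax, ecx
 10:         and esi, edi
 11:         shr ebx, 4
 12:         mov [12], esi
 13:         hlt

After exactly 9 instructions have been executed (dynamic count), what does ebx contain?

17

ebx=19
eax=3
ecx=14
edi=25
esi=31
ebx=19-2=17
ecx=14>>1=7
eax=3+25=28
eax=28+7=35
After step 9: ebx = 17.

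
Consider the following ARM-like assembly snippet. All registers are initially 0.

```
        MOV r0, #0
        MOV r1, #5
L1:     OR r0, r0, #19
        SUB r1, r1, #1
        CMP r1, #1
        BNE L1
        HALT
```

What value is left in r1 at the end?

1

MOV r0, #0 → r0=0
MOV r1, #5 → r1=5
OR r0, r0, #19 → r0=0|19=19
SUB r1, r1, #1 → r1=5-1=4
CMP r1, #1  (cmp 4,1)
BNE L1: taken
OR r0, r0, #19 → r0=19|19=19
SUB r1, r1, #1 → r1=4-1=3
CMP r1, #1  (cmp 3,1)
BNE L1: taken
OR r0, r0, #19 → r0=19|19=19
SUB r1, r1, #1 → r1=3-1=2
CMP r1, #1  (cmp 2,1)
BNE L1: taken
OR r0, r0, #19 → r0=19|19=19
SUB r1, r1, #1 → r1=2-1=1
CMP r1, #1  (cmp 1,1)
BNE L1: not taken
halt.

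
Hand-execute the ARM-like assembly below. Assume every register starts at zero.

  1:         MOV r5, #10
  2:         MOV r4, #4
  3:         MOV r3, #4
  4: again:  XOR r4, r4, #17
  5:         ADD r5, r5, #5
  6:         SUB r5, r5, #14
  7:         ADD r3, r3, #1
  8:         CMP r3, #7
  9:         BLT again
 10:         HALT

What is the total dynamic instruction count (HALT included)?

22

r5=10
r4=4
r3=4
r4=4^17=21
r5=10+5=15
r5=15-14=1
r3=4+1=5
CMP r3, #7  (cmp 5,7)
BLT again: taken
r4=21^17=4
r5=1+5=6
r5=6-14=-8
r3=5+1=6
CMP r3, #7  (cmp 6,7)
BLT again: taken
r4=4^17=21
r5=(-8)+5=-3
r5=(-3)-14=-17
r3=6+1=7
CMP r3, #7  (cmp 7,7)
BLT again: not taken
halt.
Total executed instructions: 22.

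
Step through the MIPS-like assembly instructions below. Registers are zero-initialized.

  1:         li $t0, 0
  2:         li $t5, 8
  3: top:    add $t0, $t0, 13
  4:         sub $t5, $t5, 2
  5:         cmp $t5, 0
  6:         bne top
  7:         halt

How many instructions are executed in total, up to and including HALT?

after li $t0, 0: $t0=0
after li $t5, 8: $t5=8
after add $t0, $t0, 13: $t0=0+13=13
after sub $t5, $t5, 2: $t5=8-2=6
cmp $t5, 0  (cmp 6,0)
bne top: taken
after add $t0, $t0, 13: $t0=13+13=26
after sub $t5, $t5, 2: $t5=6-2=4
cmp $t5, 0  (cmp 4,0)
bne top: taken
after add $t0, $t0, 13: $t0=26+13=39
after sub $t5, $t5, 2: $t5=4-2=2
cmp $t5, 0  (cmp 2,0)
bne top: taken
after add $t0, $t0, 13: $t0=39+13=52
after sub $t5, $t5, 2: $t5=2-2=0
cmp $t5, 0  (cmp 0,0)
bne top: not taken
halt.
Total executed instructions: 19.

19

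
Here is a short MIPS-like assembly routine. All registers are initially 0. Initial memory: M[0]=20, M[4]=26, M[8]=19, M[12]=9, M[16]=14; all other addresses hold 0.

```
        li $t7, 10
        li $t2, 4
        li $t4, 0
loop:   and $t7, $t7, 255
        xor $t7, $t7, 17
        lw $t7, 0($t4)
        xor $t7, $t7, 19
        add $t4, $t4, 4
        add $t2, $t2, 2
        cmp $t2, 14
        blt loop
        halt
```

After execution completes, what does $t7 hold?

after li $t7, 10: $t7=10
after li $t2, 4: $t2=4
after li $t4, 0: $t4=0
after and $t7, $t7, 255: $t7=10&255=10
after xor $t7, $t7, 17: $t7=10^17=27
after lw $t7, 0($t4): $t7=M[0]=20
after xor $t7, $t7, 19: $t7=20^19=7
after add $t4, $t4, 4: $t4=0+4=4
after add $t2, $t2, 2: $t2=4+2=6
cmp $t2, 14  (cmp 6,14)
blt loop: taken
after and $t7, $t7, 255: $t7=7&255=7
after xor $t7, $t7, 17: $t7=7^17=22
after lw $t7, 0($t4): $t7=M[4]=26
after xor $t7, $t7, 19: $t7=26^19=9
after add $t4, $t4, 4: $t4=4+4=8
after add $t2, $t2, 2: $t2=6+2=8
cmp $t2, 14  (cmp 8,14)
blt loop: taken
after and $t7, $t7, 255: $t7=9&255=9
after xor $t7, $t7, 17: $t7=9^17=24
after lw $t7, 0($t4): $t7=M[8]=19
after xor $t7, $t7, 19: $t7=19^19=0
after add $t4, $t4, 4: $t4=8+4=12
after add $t2, $t2, 2: $t2=8+2=10
cmp $t2, 14  (cmp 10,14)
blt loop: taken
after and $t7, $t7, 255: $t7=0&255=0
after xor $t7, $t7, 17: $t7=0^17=17
after lw $t7, 0($t4): $t7=M[12]=9
after xor $t7, $t7, 19: $t7=9^19=26
after add $t4, $t4, 4: $t4=12+4=16
after add $t2, $t2, 2: $t2=10+2=12
cmp $t2, 14  (cmp 12,14)
blt loop: taken
after and $t7, $t7, 255: $t7=26&255=26
after xor $t7, $t7, 17: $t7=26^17=11
after lw $t7, 0($t4): $t7=M[16]=14
after xor $t7, $t7, 19: $t7=14^19=29
after add $t4, $t4, 4: $t4=16+4=20
after add $t2, $t2, 2: $t2=12+2=14
cmp $t2, 14  (cmp 14,14)
blt loop: not taken
halt.

29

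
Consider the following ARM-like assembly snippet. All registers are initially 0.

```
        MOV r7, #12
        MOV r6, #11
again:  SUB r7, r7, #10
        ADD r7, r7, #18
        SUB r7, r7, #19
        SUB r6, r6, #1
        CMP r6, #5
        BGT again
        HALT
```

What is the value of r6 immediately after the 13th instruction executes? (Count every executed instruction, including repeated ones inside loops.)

9

after MOV r7, #12: r7=12
after MOV r6, #11: r6=11
after SUB r7, r7, #10: r7=12-10=2
after ADD r7, r7, #18: r7=2+18=20
after SUB r7, r7, #19: r7=20-19=1
after SUB r6, r6, #1: r6=11-1=10
CMP r6, #5  (cmp 10,5)
BGT again: taken
after SUB r7, r7, #10: r7=1-10=-9
after ADD r7, r7, #18: r7=(-9)+18=9
after SUB r7, r7, #19: r7=9-19=-10
after SUB r6, r6, #1: r6=10-1=9
CMP r6, #5  (cmp 9,5)
After step 13: r6 = 9.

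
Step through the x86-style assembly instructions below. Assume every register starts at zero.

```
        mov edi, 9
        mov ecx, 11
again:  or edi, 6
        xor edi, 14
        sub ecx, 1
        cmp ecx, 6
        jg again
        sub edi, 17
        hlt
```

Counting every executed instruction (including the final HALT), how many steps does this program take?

29

edi=9
ecx=11
edi=9|6=15
edi=15^14=1
ecx=11-1=10
cmp ecx, 6  (cmp 10,6)
jg again: taken
edi=1|6=7
edi=7^14=9
ecx=10-1=9
cmp ecx, 6  (cmp 9,6)
jg again: taken
edi=9|6=15
edi=15^14=1
ecx=9-1=8
cmp ecx, 6  (cmp 8,6)
jg again: taken
edi=1|6=7
edi=7^14=9
ecx=8-1=7
cmp ecx, 6  (cmp 7,6)
jg again: taken
edi=9|6=15
edi=15^14=1
ecx=7-1=6
cmp ecx, 6  (cmp 6,6)
jg again: not taken
edi=1-17=-16
halt.
Total executed instructions: 29.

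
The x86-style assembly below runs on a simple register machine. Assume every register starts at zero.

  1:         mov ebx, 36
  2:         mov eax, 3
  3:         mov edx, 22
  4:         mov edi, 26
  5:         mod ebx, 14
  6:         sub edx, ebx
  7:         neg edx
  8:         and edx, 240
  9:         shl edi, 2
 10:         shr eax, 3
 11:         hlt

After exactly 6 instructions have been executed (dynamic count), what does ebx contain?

8

after mov ebx, 36: ebx=36
after mov eax, 3: eax=3
after mov edx, 22: edx=22
after mov edi, 26: edi=26
after mod ebx, 14: ebx=36%14=8
after sub edx, ebx: edx=22-8=14
After step 6: ebx = 8.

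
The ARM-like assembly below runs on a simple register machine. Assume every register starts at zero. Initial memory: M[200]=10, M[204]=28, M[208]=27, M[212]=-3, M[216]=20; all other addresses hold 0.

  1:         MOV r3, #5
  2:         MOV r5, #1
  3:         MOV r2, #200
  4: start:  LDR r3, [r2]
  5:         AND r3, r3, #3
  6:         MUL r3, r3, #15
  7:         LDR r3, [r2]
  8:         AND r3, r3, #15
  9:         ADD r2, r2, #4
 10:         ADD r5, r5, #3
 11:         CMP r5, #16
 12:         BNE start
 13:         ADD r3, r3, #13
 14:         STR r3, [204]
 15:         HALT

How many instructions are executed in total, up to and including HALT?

51

r3=5
r5=1
r2=200
r3=M[200]=10
r3=10&3=2
r3=2*15=30
r3=M[200]=10
r3=10&15=10
r2=200+4=204
r5=1+3=4
CMP r5, #16  (cmp 4,16)
BNE start: taken
r3=M[204]=28
r3=28&3=0
r3=0*15=0
r3=M[204]=28
r3=28&15=12
r2=204+4=208
r5=4+3=7
CMP r5, #16  (cmp 7,16)
BNE start: taken
r3=M[208]=27
r3=27&3=3
r3=3*15=45
r3=M[208]=27
r3=27&15=11
r2=208+4=212
r5=7+3=10
CMP r5, #16  (cmp 10,16)
BNE start: taken
r3=M[212]=-3
r3=(-3)&3=1
r3=1*15=15
r3=M[212]=-3
r3=(-3)&15=13
r2=212+4=216
r5=10+3=13
CMP r5, #16  (cmp 13,16)
BNE start: taken
r3=M[216]=20
r3=20&3=0
r3=0*15=0
r3=M[216]=20
r3=20&15=4
r2=216+4=220
r5=13+3=16
CMP r5, #16  (cmp 16,16)
BNE start: not taken
r3=4+13=17
STR r3, [204] → M[204]=17
halt.
Total executed instructions: 51.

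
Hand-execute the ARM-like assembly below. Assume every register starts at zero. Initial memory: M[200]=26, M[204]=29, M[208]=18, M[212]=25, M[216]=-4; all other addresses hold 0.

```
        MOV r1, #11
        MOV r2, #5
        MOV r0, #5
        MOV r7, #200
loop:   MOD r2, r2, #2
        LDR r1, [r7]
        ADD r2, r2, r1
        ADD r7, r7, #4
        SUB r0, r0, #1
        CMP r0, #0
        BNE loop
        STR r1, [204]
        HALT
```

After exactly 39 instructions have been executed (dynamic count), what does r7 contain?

220

MOV r1, #11 → r1=11
MOV r2, #5 → r2=5
MOV r0, #5 → r0=5
MOV r7, #200 → r7=200
MOD r2, r2, #2 → r2=5%2=1
LDR r1, [r7] → r1=M[200]=26
ADD r2, r2, r1 → r2=1+26=27
ADD r7, r7, #4 → r7=200+4=204
SUB r0, r0, #1 → r0=5-1=4
CMP r0, #0  (cmp 4,0)
BNE loop: taken
MOD r2, r2, #2 → r2=27%2=1
LDR r1, [r7] → r1=M[204]=29
ADD r2, r2, r1 → r2=1+29=30
ADD r7, r7, #4 → r7=204+4=208
SUB r0, r0, #1 → r0=4-1=3
CMP r0, #0  (cmp 3,0)
BNE loop: taken
MOD r2, r2, #2 → r2=30%2=0
LDR r1, [r7] → r1=M[208]=18
ADD r2, r2, r1 → r2=0+18=18
ADD r7, r7, #4 → r7=208+4=212
SUB r0, r0, #1 → r0=3-1=2
CMP r0, #0  (cmp 2,0)
BNE loop: taken
MOD r2, r2, #2 → r2=18%2=0
LDR r1, [r7] → r1=M[212]=25
ADD r2, r2, r1 → r2=0+25=25
ADD r7, r7, #4 → r7=212+4=216
SUB r0, r0, #1 → r0=2-1=1
CMP r0, #0  (cmp 1,0)
BNE loop: taken
MOD r2, r2, #2 → r2=25%2=1
LDR r1, [r7] → r1=M[216]=-4
ADD r2, r2, r1 → r2=1+(-4)=-3
ADD r7, r7, #4 → r7=216+4=220
SUB r0, r0, #1 → r0=1-1=0
CMP r0, #0  (cmp 0,0)
BNE loop: not taken
After step 39: r7 = 220.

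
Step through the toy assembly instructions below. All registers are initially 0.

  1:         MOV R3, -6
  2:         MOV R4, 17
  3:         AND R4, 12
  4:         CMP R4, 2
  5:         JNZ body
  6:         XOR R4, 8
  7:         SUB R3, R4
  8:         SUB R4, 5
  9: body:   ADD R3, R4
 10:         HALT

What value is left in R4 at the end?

after MOV R3, -6: R3=-6
after MOV R4, 17: R4=17
after AND R4, 12: R4=17&12=0
CMP R4, 2  (cmp 0,2)
JNZ body: taken
after ADD R3, R4: R3=(-6)+0=-6
halt.

0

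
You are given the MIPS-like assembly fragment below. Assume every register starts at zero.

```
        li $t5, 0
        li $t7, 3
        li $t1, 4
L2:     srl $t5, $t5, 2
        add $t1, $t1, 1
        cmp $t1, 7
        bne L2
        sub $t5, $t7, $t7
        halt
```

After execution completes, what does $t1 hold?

$t5=0
$t7=3
$t1=4
$t5=0>>2=0
$t1=4+1=5
cmp $t1, 7  (cmp 5,7)
bne L2: taken
$t5=0>>2=0
$t1=5+1=6
cmp $t1, 7  (cmp 6,7)
bne L2: taken
$t5=0>>2=0
$t1=6+1=7
cmp $t1, 7  (cmp 7,7)
bne L2: not taken
$t5=3-3=0
halt.

7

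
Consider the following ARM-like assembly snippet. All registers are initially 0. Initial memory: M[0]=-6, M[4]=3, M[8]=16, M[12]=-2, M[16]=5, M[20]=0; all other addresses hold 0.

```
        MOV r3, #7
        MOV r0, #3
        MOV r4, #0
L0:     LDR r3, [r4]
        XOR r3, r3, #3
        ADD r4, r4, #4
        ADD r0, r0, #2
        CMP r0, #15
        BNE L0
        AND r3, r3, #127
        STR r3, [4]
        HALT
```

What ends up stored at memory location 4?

3

after MOV r3, #7: r3=7
after MOV r0, #3: r0=3
after MOV r4, #0: r4=0
after LDR r3, [r4]: r3=M[0]=-6
after XOR r3, r3, #3: r3=(-6)^3=-7
after ADD r4, r4, #4: r4=0+4=4
after ADD r0, r0, #2: r0=3+2=5
CMP r0, #15  (cmp 5,15)
BNE L0: taken
after LDR r3, [r4]: r3=M[4]=3
after XOR r3, r3, #3: r3=3^3=0
after ADD r4, r4, #4: r4=4+4=8
after ADD r0, r0, #2: r0=5+2=7
CMP r0, #15  (cmp 7,15)
BNE L0: taken
after LDR r3, [r4]: r3=M[8]=16
after XOR r3, r3, #3: r3=16^3=19
after ADD r4, r4, #4: r4=8+4=12
after ADD r0, r0, #2: r0=7+2=9
CMP r0, #15  (cmp 9,15)
BNE L0: taken
after LDR r3, [r4]: r3=M[12]=-2
after XOR r3, r3, #3: r3=(-2)^3=-3
after ADD r4, r4, #4: r4=12+4=16
after ADD r0, r0, #2: r0=9+2=11
CMP r0, #15  (cmp 11,15)
BNE L0: taken
after LDR r3, [r4]: r3=M[16]=5
after XOR r3, r3, #3: r3=5^3=6
after ADD r4, r4, #4: r4=16+4=20
after ADD r0, r0, #2: r0=11+2=13
CMP r0, #15  (cmp 13,15)
BNE L0: taken
after LDR r3, [r4]: r3=M[20]=0
after XOR r3, r3, #3: r3=0^3=3
after ADD r4, r4, #4: r4=20+4=24
after ADD r0, r0, #2: r0=13+2=15
CMP r0, #15  (cmp 15,15)
BNE L0: not taken
after AND r3, r3, #127: r3=3&127=3
STR r3, [4] → M[4]=3
halt.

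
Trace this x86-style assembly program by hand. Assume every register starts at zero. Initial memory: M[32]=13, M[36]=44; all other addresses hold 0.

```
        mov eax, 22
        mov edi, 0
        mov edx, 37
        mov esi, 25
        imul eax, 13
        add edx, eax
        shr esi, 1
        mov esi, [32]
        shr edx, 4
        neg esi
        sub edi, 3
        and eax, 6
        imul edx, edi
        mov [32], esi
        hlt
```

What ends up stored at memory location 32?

-13

eax=22
edi=0
edx=37
esi=25
eax=22*13=286
edx=37+286=323
esi=25>>1=12
esi=M[32]=13
edx=323>>4=20
esi=-(13)=-13
edi=0-3=-3
eax=286&6=6
edx=20*(-3)=-60
mov [32], esi → M[32]=-13
halt.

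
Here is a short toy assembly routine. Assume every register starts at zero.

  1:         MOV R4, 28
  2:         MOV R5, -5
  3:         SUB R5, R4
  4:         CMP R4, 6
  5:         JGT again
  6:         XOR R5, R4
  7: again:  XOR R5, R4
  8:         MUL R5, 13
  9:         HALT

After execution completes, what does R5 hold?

-793

MOV R4, 28 → R4=28
MOV R5, -5 → R5=-5
SUB R5, R4 → R5=(-5)-28=-33
CMP R4, 6  (cmp 28,6)
JGT again: taken
XOR R5, R4 → R5=(-33)^28=-61
MUL R5, 13 → R5=(-61)*13=-793
halt.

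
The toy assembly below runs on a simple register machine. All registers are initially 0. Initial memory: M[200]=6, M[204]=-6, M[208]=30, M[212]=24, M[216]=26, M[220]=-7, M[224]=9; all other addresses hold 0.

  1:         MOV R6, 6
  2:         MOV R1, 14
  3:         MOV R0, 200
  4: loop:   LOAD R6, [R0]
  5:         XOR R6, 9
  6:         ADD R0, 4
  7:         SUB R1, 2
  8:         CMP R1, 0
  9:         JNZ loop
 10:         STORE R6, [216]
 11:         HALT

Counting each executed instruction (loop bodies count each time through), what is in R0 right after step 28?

216

MOV R6, 6 → R6=6
MOV R1, 14 → R1=14
MOV R0, 200 → R0=200
LOAD R6, [R0] → R6=M[200]=6
XOR R6, 9 → R6=6^9=15
ADD R0, 4 → R0=200+4=204
SUB R1, 2 → R1=14-2=12
CMP R1, 0  (cmp 12,0)
JNZ loop: taken
LOAD R6, [R0] → R6=M[204]=-6
XOR R6, 9 → R6=(-6)^9=-13
ADD R0, 4 → R0=204+4=208
SUB R1, 2 → R1=12-2=10
CMP R1, 0  (cmp 10,0)
JNZ loop: taken
LOAD R6, [R0] → R6=M[208]=30
XOR R6, 9 → R6=30^9=23
ADD R0, 4 → R0=208+4=212
SUB R1, 2 → R1=10-2=8
CMP R1, 0  (cmp 8,0)
JNZ loop: taken
LOAD R6, [R0] → R6=M[212]=24
XOR R6, 9 → R6=24^9=17
ADD R0, 4 → R0=212+4=216
SUB R1, 2 → R1=8-2=6
CMP R1, 0  (cmp 6,0)
JNZ loop: taken
LOAD R6, [R0] → R6=M[216]=26
After step 28: R0 = 216.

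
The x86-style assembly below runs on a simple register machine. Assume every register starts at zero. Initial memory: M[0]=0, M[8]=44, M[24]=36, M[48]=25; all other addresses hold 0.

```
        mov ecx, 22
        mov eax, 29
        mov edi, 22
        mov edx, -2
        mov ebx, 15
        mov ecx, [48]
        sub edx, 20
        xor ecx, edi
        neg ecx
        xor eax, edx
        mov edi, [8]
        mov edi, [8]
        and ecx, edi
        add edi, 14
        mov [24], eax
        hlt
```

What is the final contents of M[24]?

-9

mov ecx, 22 → ecx=22
mov eax, 29 → eax=29
mov edi, 22 → edi=22
mov edx, -2 → edx=-2
mov ebx, 15 → ebx=15
mov ecx, [48] → ecx=M[48]=25
sub edx, 20 → edx=(-2)-20=-22
xor ecx, edi → ecx=25^22=15
neg ecx → ecx=-(15)=-15
xor eax, edx → eax=29^(-22)=-9
mov edi, [8] → edi=M[8]=44
mov edi, [8] → edi=M[8]=44
and ecx, edi → ecx=(-15)&44=32
add edi, 14 → edi=44+14=58
mov [24], eax → M[24]=-9
halt.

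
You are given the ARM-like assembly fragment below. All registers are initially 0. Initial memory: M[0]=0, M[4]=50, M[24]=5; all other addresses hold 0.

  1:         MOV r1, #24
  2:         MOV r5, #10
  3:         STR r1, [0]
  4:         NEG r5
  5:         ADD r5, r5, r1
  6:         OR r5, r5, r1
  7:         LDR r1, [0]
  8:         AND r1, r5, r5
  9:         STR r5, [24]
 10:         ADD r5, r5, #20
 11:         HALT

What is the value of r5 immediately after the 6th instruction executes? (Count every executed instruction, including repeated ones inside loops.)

MOV r1, #24 → r1=24
MOV r5, #10 → r5=10
STR r1, [0] → M[0]=24
NEG r5 → r5=-(10)=-10
ADD r5, r5, r1 → r5=(-10)+24=14
OR r5, r5, r1 → r5=14|24=30
After step 6: r5 = 30.

30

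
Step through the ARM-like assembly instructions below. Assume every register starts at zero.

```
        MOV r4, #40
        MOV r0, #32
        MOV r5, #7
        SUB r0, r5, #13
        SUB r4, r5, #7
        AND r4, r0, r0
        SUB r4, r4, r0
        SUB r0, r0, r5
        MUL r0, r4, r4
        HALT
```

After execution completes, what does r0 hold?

0

after MOV r4, #40: r4=40
after MOV r0, #32: r0=32
after MOV r5, #7: r5=7
after SUB r0, r5, #13: r0=7-13=-6
after SUB r4, r5, #7: r4=7-7=0
after AND r4, r0, r0: r4=(-6)&(-6)=-6
after SUB r4, r4, r0: r4=(-6)-(-6)=0
after SUB r0, r0, r5: r0=(-6)-7=-13
after MUL r0, r4, r4: r0=0*0=0
halt.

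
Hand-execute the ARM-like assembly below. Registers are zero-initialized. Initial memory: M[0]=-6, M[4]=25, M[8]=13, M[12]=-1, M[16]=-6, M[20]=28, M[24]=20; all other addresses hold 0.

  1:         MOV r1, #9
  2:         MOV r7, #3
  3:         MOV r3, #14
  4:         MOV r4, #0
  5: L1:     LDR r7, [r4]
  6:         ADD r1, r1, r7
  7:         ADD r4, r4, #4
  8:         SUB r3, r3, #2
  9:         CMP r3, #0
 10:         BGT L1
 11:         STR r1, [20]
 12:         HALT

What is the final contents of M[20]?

after MOV r1, #9: r1=9
after MOV r7, #3: r7=3
after MOV r3, #14: r3=14
after MOV r4, #0: r4=0
after LDR r7, [r4]: r7=M[0]=-6
after ADD r1, r1, r7: r1=9+(-6)=3
after ADD r4, r4, #4: r4=0+4=4
after SUB r3, r3, #2: r3=14-2=12
CMP r3, #0  (cmp 12,0)
BGT L1: taken
after LDR r7, [r4]: r7=M[4]=25
after ADD r1, r1, r7: r1=3+25=28
after ADD r4, r4, #4: r4=4+4=8
after SUB r3, r3, #2: r3=12-2=10
CMP r3, #0  (cmp 10,0)
BGT L1: taken
after LDR r7, [r4]: r7=M[8]=13
after ADD r1, r1, r7: r1=28+13=41
after ADD r4, r4, #4: r4=8+4=12
after SUB r3, r3, #2: r3=10-2=8
CMP r3, #0  (cmp 8,0)
BGT L1: taken
after LDR r7, [r4]: r7=M[12]=-1
after ADD r1, r1, r7: r1=41+(-1)=40
after ADD r4, r4, #4: r4=12+4=16
after SUB r3, r3, #2: r3=8-2=6
CMP r3, #0  (cmp 6,0)
BGT L1: taken
after LDR r7, [r4]: r7=M[16]=-6
after ADD r1, r1, r7: r1=40+(-6)=34
after ADD r4, r4, #4: r4=16+4=20
after SUB r3, r3, #2: r3=6-2=4
CMP r3, #0  (cmp 4,0)
BGT L1: taken
after LDR r7, [r4]: r7=M[20]=28
after ADD r1, r1, r7: r1=34+28=62
after ADD r4, r4, #4: r4=20+4=24
after SUB r3, r3, #2: r3=4-2=2
CMP r3, #0  (cmp 2,0)
BGT L1: taken
after LDR r7, [r4]: r7=M[24]=20
after ADD r1, r1, r7: r1=62+20=82
after ADD r4, r4, #4: r4=24+4=28
after SUB r3, r3, #2: r3=2-2=0
CMP r3, #0  (cmp 0,0)
BGT L1: not taken
STR r1, [20] → M[20]=82
halt.

82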